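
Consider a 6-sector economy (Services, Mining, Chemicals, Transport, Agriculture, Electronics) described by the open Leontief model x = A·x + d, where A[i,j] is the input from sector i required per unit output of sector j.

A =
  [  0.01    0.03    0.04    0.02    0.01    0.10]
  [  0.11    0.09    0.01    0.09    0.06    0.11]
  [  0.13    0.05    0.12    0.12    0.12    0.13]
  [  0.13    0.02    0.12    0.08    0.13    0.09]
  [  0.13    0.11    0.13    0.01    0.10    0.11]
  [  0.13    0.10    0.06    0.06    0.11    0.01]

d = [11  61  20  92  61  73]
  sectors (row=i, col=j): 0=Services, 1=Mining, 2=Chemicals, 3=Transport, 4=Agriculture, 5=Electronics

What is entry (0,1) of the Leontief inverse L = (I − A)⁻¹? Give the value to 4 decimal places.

L[0,1] = 0.0602

Form M = I − A:
  [  0.99   -0.03   -0.04   -0.02   -0.01   -0.10]
  [ -0.11    0.91   -0.01   -0.09   -0.06   -0.11]
  [ -0.13   -0.05    0.88   -0.12   -0.12   -0.13]
  [ -0.13   -0.02   -0.12    0.92   -0.13   -0.09]
  [ -0.13   -0.11   -0.13   -0.01    0.90   -0.11]
  [ -0.13   -0.10   -0.06   -0.06   -0.11    0.99]
Leontief inverse L = M⁻¹:
  [  1.0561    0.0602    0.0713    0.0473    0.0483    0.1324]
  [  0.1970    1.1486    0.0730    0.1396    0.1312    0.1844]
  [  0.2658    0.1362    1.2285    0.1980    0.2347    0.2474]
  [  0.2439    0.0935    0.2148    1.1444    0.2264    0.1924]
  [  0.2442    0.1892    0.2147    0.0787    1.1925    0.2135]
  [  0.2166    0.1589    0.1281    0.1104    0.1800    1.0965]
Total output x = L · d:
  x_0 = 1.0561·11 + 0.0602·61 + 0.0713·20 + 0.0473·92 + 0.0483·61 + 0.1324·73 = 33.6717
  x_1 = 0.1970·11 + 1.1486·61 + 0.0730·20 + 0.1396·92 + 0.1312·61 + 0.1844·73 = 107.9978
  x_2 = 0.2658·11 + 0.1362·61 + 1.2285·20 + 0.1980·92 + 0.2347·61 + 0.2474·73 = 86.3913
  x_3 = 0.2439·11 + 0.0935·61 + 0.2148·20 + 1.1444·92 + 0.2264·61 + 0.1924·73 = 145.8265
  x_4 = 0.2442·11 + 0.1892·61 + 0.2147·20 + 0.0787·92 + 1.1925·61 + 0.2135·73 = 114.0959
  x_5 = 0.2166·11 + 0.1589·61 + 0.1281·20 + 0.1104·92 + 0.1800·61 + 1.0965·73 = 115.8189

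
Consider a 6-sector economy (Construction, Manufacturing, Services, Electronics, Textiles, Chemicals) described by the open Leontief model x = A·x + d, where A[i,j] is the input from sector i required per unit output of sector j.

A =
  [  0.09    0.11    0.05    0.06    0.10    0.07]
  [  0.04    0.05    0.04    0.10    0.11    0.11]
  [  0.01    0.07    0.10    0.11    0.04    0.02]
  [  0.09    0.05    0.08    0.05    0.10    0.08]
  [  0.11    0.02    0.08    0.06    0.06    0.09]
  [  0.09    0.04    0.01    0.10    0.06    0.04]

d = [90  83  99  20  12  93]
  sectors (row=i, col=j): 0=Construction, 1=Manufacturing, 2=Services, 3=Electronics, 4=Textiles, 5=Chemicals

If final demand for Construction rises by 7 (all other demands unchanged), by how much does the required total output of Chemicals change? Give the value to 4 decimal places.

0.9684

Form M = I − A:
  [  0.91   -0.11   -0.05   -0.06   -0.10   -0.07]
  [ -0.04    0.95   -0.04   -0.10   -0.11   -0.11]
  [ -0.01   -0.07    0.90   -0.11   -0.04   -0.02]
  [ -0.09   -0.05   -0.08    0.95   -0.10   -0.08]
  [ -0.11   -0.02   -0.08   -0.06    0.94   -0.09]
  [ -0.09   -0.04   -0.01   -0.10   -0.06    0.96]
Leontief inverse L = M⁻¹:
  [  1.1522    0.1562    0.0983    0.1248    0.1666    0.1300]
  [  0.1011    1.0894    0.0850    0.1587    0.1691    0.1631]
  [  0.0490    0.1024    1.1408    0.1578    0.0864    0.0603]
  [  0.1475    0.0937    0.1266    1.1103    0.1586    0.1315]
  [  0.1638    0.0633    0.1228    0.1160    1.1149    0.1359]
  [  0.1383    0.0748    0.0455    0.1429    0.1098    1.0835]
Total output x = L · d:
  x_0 = 1.1522·90 + 0.1562·83 + 0.0983·99 + 0.1248·20 + 0.1666·12 + 0.1300·93 = 142.9764
  x_1 = 0.1011·90 + 1.0894·83 + 0.0850·99 + 0.1587·20 + 0.1691·12 + 0.1631·93 = 128.2994
  x_2 = 0.0490·90 + 0.1024·83 + 1.1408·99 + 0.1578·20 + 0.0864·12 + 0.0603·93 = 135.6501
  x_3 = 0.1475·90 + 0.0937·83 + 0.1266·99 + 1.1103·20 + 0.1586·12 + 0.1315·93 = 69.9297
  x_4 = 0.1638·90 + 0.0633·83 + 0.1228·99 + 0.1160·20 + 1.1149·12 + 0.1359·93 = 60.5005
  x_5 = 0.1383·90 + 0.0748·83 + 0.0455·99 + 0.1429·20 + 0.1098·12 + 1.0835·93 = 128.1035
Δx_5 = L[5,0] · Δd_0 = 0.1383 · 7 = 0.9684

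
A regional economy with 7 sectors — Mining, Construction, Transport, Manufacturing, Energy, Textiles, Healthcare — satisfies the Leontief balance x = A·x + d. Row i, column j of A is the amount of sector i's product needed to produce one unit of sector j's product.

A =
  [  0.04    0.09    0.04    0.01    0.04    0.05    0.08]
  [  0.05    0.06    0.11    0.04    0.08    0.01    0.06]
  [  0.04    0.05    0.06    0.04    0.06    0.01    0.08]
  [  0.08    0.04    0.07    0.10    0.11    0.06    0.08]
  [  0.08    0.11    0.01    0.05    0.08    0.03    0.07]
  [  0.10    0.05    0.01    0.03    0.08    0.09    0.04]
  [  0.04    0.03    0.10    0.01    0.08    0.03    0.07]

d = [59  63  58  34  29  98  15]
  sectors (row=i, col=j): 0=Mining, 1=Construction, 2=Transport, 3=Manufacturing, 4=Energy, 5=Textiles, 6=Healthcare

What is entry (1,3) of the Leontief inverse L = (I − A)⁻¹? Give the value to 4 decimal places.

Form M = I − A:
  [  0.96   -0.09   -0.04   -0.01   -0.04   -0.05   -0.08]
  [ -0.05    0.94   -0.11   -0.04   -0.08   -0.01   -0.06]
  [ -0.04   -0.05    0.94   -0.04   -0.06   -0.01   -0.08]
  [ -0.08   -0.04   -0.07    0.90   -0.11   -0.06   -0.08]
  [ -0.08   -0.11   -0.01   -0.05    0.92   -0.03   -0.07]
  [ -0.10   -0.05   -0.01   -0.03   -0.08    0.91   -0.04]
  [ -0.04   -0.03   -0.10   -0.01   -0.08   -0.03    0.93]
Leontief inverse L = M⁻¹:
  [  1.0729    0.1252    0.0767    0.0291    0.0824    0.0697    0.1187]
  [  0.0878    1.1034    0.1510    0.0662    0.1296    0.0308    0.1085]
  [  0.0716    0.0850    1.0955    0.0612    0.1022    0.0283    0.1201]
  [  0.1357    0.0984    0.1202    1.1371    0.1791    0.0955    0.1438]
  [  0.1221    0.1573    0.0547    0.0770    1.1340    0.0554    0.1197]
  [  0.1419    0.0954    0.0434    0.0531    0.1283    1.1187    0.0844]
  [  0.0732    0.0678    0.1334    0.0305    0.1223    0.0489    1.1114]
Total output x = L · d:
  x_0 = 1.0729·59 + 0.1252·63 + 0.0767·58 + 0.0291·34 + 0.0824·29 + 0.0697·98 + 0.1187·15 = 87.6275
  x_1 = 0.0878·59 + 1.1034·63 + 0.1510·58 + 0.0662·34 + 0.1296·29 + 0.0308·98 + 0.1085·15 = 94.1091
  x_2 = 0.0716·59 + 0.0850·63 + 1.0955·58 + 0.0612·34 + 0.1022·29 + 0.0283·98 + 0.1201·15 = 82.7417
  x_3 = 0.1357·59 + 0.0984·63 + 0.1202·58 + 1.1371·34 + 0.1791·29 + 0.0955·98 + 0.1438·15 = 76.5434
  x_4 = 0.1221·59 + 0.1573·63 + 0.0547·58 + 0.0770·34 + 1.1340·29 + 0.0554·98 + 0.1197·15 = 63.0250
  x_5 = 0.1419·59 + 0.0954·63 + 0.0434·58 + 0.0531·34 + 0.1283·29 + 1.1187·98 + 0.0844·15 = 133.3285
  x_6 = 0.0732·59 + 0.0678·63 + 0.1334·58 + 0.0305·34 + 0.1223·29 + 0.0489·98 + 1.1114·15 = 42.3762

L[1,3] = 0.0662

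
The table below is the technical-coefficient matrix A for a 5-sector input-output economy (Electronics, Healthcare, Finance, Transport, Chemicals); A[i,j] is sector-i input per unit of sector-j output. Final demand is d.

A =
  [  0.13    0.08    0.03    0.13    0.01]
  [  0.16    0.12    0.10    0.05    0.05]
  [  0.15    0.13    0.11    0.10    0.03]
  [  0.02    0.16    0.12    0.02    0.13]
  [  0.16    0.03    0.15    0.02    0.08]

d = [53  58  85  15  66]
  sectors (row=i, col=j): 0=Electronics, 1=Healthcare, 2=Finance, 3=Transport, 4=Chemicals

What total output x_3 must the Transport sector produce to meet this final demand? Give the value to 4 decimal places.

Form M = I − A:
  [  0.87   -0.08   -0.03   -0.13   -0.01]
  [ -0.16    0.88   -0.10   -0.05   -0.05]
  [ -0.15   -0.13    0.89   -0.10   -0.03]
  [ -0.02   -0.16   -0.12    0.98   -0.13]
  [ -0.16   -0.03   -0.15   -0.02    0.92]
Leontief inverse L = M⁻¹:
  [  1.2073    0.1573    0.0908    0.1785    0.0499]
  [  0.2728    1.2118    0.1766    0.1179    0.0912]
  [  0.2677    0.2347    1.1953    0.1711    0.0788]
  [  0.1372    0.2444    0.2064    1.0757    0.1735]
  [  0.2655    0.1105    0.2209    0.0862    1.1152]
Total output x = L · d:
  x_0 = 1.2073·53 + 0.1573·58 + 0.0908·85 + 0.1785·15 + 0.0499·66 = 86.7992
  x_1 = 0.2728·53 + 1.2118·58 + 0.1766·85 + 0.1179·15 + 0.0912·66 = 107.5472
  x_2 = 0.2677·53 + 0.2347·58 + 1.1953·85 + 0.1711·15 + 0.0788·66 = 137.1722
  x_3 = 0.1372·53 + 0.2444·58 + 0.2064·85 + 1.0757·15 + 0.1735·66 = 66.5757
  x_4 = 0.2655·53 + 0.1105·58 + 0.2209·85 + 0.0862·15 + 1.1152·66 = 114.1539

66.5757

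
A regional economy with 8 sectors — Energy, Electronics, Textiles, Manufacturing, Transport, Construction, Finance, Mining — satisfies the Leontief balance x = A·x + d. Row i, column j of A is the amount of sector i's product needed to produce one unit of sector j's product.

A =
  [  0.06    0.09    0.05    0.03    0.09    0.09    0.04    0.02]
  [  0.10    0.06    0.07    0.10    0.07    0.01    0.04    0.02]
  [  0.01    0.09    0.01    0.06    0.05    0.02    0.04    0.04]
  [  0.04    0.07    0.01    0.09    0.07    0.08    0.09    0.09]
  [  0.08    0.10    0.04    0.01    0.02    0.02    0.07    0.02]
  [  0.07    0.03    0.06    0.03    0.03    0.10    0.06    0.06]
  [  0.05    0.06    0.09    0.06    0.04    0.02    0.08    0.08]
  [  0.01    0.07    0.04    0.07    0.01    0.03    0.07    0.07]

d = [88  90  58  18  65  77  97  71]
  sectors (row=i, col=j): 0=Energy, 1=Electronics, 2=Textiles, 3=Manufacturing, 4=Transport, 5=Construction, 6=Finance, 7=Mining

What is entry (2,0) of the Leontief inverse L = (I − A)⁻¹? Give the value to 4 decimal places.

Form M = I − A:
  [  0.94   -0.09   -0.05   -0.03   -0.09   -0.09   -0.04   -0.02]
  [ -0.10    0.94   -0.07   -0.10   -0.07   -0.01   -0.04   -0.02]
  [ -0.01   -0.09    0.99   -0.06   -0.05   -0.02   -0.04   -0.04]
  [ -0.04   -0.07   -0.01    0.91   -0.07   -0.08   -0.09   -0.09]
  [ -0.08   -0.10   -0.04   -0.01    0.98   -0.02   -0.07   -0.02]
  [ -0.07   -0.03   -0.06   -0.03   -0.03    0.90   -0.06   -0.06]
  [ -0.05   -0.06   -0.09   -0.06   -0.04   -0.02    0.92   -0.08]
  [ -0.01   -0.07   -0.04   -0.07   -0.01   -0.03   -0.07    0.93]
Leontief inverse L = M⁻¹:
  [  1.1097    0.1484    0.0907    0.0747    0.1306    0.1280    0.0886    0.0569]
  [  0.1459    1.1232    0.1066    0.1488    0.1155    0.0492    0.0909    0.0598]
  [  0.0437    0.1305    1.0380    0.0968    0.0783    0.0432    0.0762    0.0688]
  [  0.0926    0.1363    0.0577    1.1471    0.1146    0.1247    0.1523    0.1420]
  [  0.1179    0.1461    0.0739    0.0487    1.0552    0.0468    0.1065    0.0484]
  [  0.1101    0.0829    0.0975    0.0721    0.0664    1.1388    0.1066    0.0994]
  [  0.0914    0.1212    0.1287    0.1116    0.0807    0.0543    1.1318    0.1235]
  [  0.0435    0.1154    0.0716    0.1138    0.0417    0.0577    0.1123    1.1071]
Total output x = L · d:
  x_0 = 1.1097·88 + 0.1484·90 + 0.0907·58 + 0.0747·18 + 0.1306·65 + 0.1280·77 + 0.0886·97 + 0.0569·71 = 148.5905
  x_1 = 0.1459·88 + 1.1232·90 + 0.1066·58 + 0.1488·18 + 0.1155·65 + 0.0492·77 + 0.0909·97 + 0.0598·71 = 147.1534
  x_2 = 0.0437·88 + 0.1305·90 + 1.0380·58 + 0.0968·18 + 0.0783·65 + 0.0432·77 + 0.0762·97 + 0.0688·71 = 98.2315
  x_3 = 0.0926·88 + 0.1363·90 + 0.0577·58 + 1.1471·18 + 0.1146·65 + 0.1247·77 + 0.1523·97 + 0.1420·71 = 86.3113
  x_4 = 0.1179·88 + 0.1461·90 + 0.0739·58 + 0.0487·18 + 1.0552·65 + 0.0468·77 + 0.1065·97 + 0.0484·71 = 114.6476
  x_5 = 0.1101·88 + 0.0829·90 + 0.0975·58 + 0.0721·18 + 0.0664·65 + 1.1388·77 + 0.1066·97 + 0.0994·71 = 133.4959
  x_6 = 0.0914·88 + 0.1212·90 + 0.1287·58 + 0.1116·18 + 0.0807·65 + 0.0543·77 + 1.1318·97 + 0.1235·71 = 156.4111
  x_7 = 0.0435·88 + 0.1154·90 + 0.0716·58 + 0.1138·18 + 0.0417·65 + 0.0577·77 + 0.1123·97 + 1.1071·71 = 117.0514

L[2,0] = 0.0437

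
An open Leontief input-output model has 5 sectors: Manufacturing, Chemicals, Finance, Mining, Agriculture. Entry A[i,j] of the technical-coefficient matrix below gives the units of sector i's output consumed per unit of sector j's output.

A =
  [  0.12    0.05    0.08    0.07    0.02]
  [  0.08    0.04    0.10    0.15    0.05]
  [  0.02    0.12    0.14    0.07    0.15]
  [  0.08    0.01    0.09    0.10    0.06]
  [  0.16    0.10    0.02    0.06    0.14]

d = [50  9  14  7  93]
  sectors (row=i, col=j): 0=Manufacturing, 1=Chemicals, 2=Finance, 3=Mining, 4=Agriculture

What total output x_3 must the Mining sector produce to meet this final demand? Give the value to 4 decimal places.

Form M = I − A:
  [  0.88   -0.05   -0.08   -0.07   -0.02]
  [ -0.08    0.96   -0.10   -0.15   -0.05]
  [ -0.02   -0.12    0.86   -0.07   -0.15]
  [ -0.08   -0.01   -0.09    0.90   -0.06]
  [ -0.16   -0.10   -0.02   -0.06    0.86]
Leontief inverse L = M⁻¹:
  [  1.1696    0.0854    0.1327    0.1198    0.0637]
  [  0.1413    1.0831    0.1638    0.2116    0.1096]
  [  0.1005    0.1831    1.2144    0.1485    0.2352]
  [  0.1320    0.0479    0.1405    1.1476    0.1104]
  [  0.2456    0.1494    0.0818    0.1304    1.2006]
Total output x = L · d:
  x_0 = 1.1696·50 + 0.0854·9 + 0.1327·14 + 0.1198·7 + 0.0637·93 = 67.8675
  x_1 = 0.1413·50 + 1.0831·9 + 0.1638·14 + 0.2116·7 + 0.1096·93 = 30.7806
  x_2 = 0.1005·50 + 0.1831·9 + 1.2144·14 + 0.1485·7 + 0.2352·93 = 46.5837
  x_3 = 0.1320·50 + 0.0479·9 + 0.1405·14 + 1.1476·7 + 0.1104·93 = 27.2997
  x_4 = 0.2456·50 + 0.1494·9 + 0.0818·14 + 0.1304·7 + 1.2006·93 = 127.3332

27.2997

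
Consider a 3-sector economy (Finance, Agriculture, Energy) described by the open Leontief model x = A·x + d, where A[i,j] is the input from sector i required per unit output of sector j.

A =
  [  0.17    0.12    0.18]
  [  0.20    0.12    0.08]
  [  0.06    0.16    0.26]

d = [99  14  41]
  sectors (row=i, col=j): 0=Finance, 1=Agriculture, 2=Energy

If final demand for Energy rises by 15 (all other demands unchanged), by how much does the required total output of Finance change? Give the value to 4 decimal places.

Form M = I − A:
  [  0.83   -0.12   -0.18]
  [ -0.20    0.88   -0.08]
  [ -0.06   -0.16    0.74]
Leontief inverse L = M⁻¹:
  [  1.2864    0.2370    0.3385]
  [  0.3079    1.2159    0.2063]
  [  0.1709    0.2821    1.4234]
Total output x = L · d:
  x_0 = 1.2864·99 + 0.2370·14 + 0.3385·41 = 144.5498
  x_1 = 0.3079·99 + 1.2159·14 + 0.2063·41 = 55.9637
  x_2 = 0.1709·99 + 0.2821·14 + 1.4234·41 = 79.2259
Δx_0 = L[0,2] · Δd_2 = 0.3385 · 15 = 5.0779

5.0779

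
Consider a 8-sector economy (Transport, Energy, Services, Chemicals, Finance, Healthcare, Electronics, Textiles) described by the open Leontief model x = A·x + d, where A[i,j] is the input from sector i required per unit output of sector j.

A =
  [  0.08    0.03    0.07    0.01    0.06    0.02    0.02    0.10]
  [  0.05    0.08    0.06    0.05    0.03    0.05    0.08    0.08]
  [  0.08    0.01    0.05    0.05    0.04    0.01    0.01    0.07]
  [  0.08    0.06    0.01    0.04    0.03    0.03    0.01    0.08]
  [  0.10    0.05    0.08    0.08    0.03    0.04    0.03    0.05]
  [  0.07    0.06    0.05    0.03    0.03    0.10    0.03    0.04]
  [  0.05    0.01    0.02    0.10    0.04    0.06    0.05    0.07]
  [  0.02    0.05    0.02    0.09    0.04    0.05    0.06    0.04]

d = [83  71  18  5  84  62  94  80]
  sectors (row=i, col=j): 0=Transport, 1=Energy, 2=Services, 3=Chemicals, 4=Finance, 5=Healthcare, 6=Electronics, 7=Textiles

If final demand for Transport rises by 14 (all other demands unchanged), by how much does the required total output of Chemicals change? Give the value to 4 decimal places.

Form M = I − A:
  [  0.92   -0.03   -0.07   -0.01   -0.06   -0.02   -0.02   -0.10]
  [ -0.05    0.92   -0.06   -0.05   -0.03   -0.05   -0.08   -0.08]
  [ -0.08   -0.01    0.95   -0.05   -0.04   -0.01   -0.01   -0.07]
  [ -0.08   -0.06   -0.01    0.96   -0.03   -0.03   -0.01   -0.08]
  [ -0.10   -0.05   -0.08   -0.08    0.97   -0.04   -0.03   -0.05]
  [ -0.07   -0.06   -0.05   -0.03   -0.03    0.90   -0.03   -0.04]
  [ -0.05   -0.01   -0.02   -0.10   -0.04   -0.06    0.95   -0.07]
  [ -0.02   -0.05   -0.02   -0.09   -0.04   -0.05   -0.06    0.96]
Leontief inverse L = M⁻¹:
  [  1.1209    0.0565    0.1001    0.0462    0.0857    0.0453    0.0430    0.1421]
  [  0.0990    1.1147    0.0934    0.0957    0.0601    0.0858    0.1109    0.1328]
  [  0.1144    0.0317    1.0733    0.0774    0.0611    0.0292    0.0267    0.1056]
  [  0.1150    0.0871    0.0357    1.0698    0.0523    0.0545    0.0322    0.1183]
  [  0.1503    0.0821    0.1137    0.1176    1.0597    0.0695    0.0547    0.1027]
  [  0.1147    0.0909    0.0821    0.0639    0.0561    1.1326    0.0545    0.0849]
  [  0.0925    0.0395    0.0459    0.1358    0.0647    0.0899    1.0718    0.1129]
  [  0.0597    0.0787    0.0445    0.1246    0.0622    0.0786    0.0824    1.0806]
Total output x = L · d:
  x_0 = 1.1209·83 + 0.0565·71 + 0.1001·18 + 0.0462·5 + 0.0857·84 + 0.0453·62 + 0.0430·94 + 0.1421·80 = 124.4924
  x_1 = 0.0990·83 + 1.1147·71 + 0.0934·18 + 0.0957·5 + 0.0601·84 + 0.0858·62 + 0.1109·94 + 0.1328·80 = 120.9425
  x_2 = 0.1144·83 + 0.0317·71 + 1.0733·18 + 0.0774·5 + 0.0611·84 + 0.0292·62 + 0.0267·94 + 0.1056·80 = 49.3520
  x_3 = 0.1150·83 + 0.0871·71 + 0.0357·18 + 1.0698·5 + 0.0523·84 + 0.0545·62 + 0.0322·94 + 0.1183·80 = 41.9841
  x_4 = 0.1503·83 + 0.0821·71 + 0.1137·18 + 0.1176·5 + 1.0597·84 + 0.0695·62 + 0.0547·94 + 0.1027·80 = 127.6126
  x_5 = 0.1147·83 + 0.0909·71 + 0.0821·18 + 0.0639·5 + 0.0561·84 + 1.1326·62 + 0.0545·94 + 0.0849·80 = 104.6223
  x_6 = 0.0925·83 + 0.0395·71 + 0.0459·18 + 0.1358·5 + 0.0647·84 + 0.0899·62 + 1.0718·94 + 0.1129·80 = 132.7781
  x_7 = 0.0597·83 + 0.0787·71 + 0.0445·18 + 0.1246·5 + 0.0622·84 + 0.0786·62 + 0.0824·94 + 1.0806·80 = 116.2551
Δx_3 = L[3,0] · Δd_0 = 0.1150 · 14 = 1.6101

1.6101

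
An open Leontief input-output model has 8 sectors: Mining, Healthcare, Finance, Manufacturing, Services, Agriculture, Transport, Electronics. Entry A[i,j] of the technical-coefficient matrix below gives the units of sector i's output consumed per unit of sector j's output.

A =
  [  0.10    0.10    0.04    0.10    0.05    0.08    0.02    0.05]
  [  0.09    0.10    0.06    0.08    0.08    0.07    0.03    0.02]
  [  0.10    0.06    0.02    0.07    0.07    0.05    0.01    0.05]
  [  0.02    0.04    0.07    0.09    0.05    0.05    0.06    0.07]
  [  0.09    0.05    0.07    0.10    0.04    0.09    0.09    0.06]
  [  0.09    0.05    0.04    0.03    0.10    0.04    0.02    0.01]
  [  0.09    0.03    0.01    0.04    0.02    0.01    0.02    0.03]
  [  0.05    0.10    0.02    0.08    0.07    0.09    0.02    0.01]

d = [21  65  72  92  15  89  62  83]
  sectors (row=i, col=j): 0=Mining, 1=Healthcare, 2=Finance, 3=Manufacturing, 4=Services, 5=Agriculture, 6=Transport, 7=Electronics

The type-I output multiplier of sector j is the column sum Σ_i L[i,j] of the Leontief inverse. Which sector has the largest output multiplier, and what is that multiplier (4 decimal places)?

Mining (2.1582)

Form M = I − A:
  [  0.90   -0.10   -0.04   -0.10   -0.05   -0.08   -0.02   -0.05]
  [ -0.09    0.90   -0.06   -0.08   -0.08   -0.07   -0.03   -0.02]
  [ -0.10   -0.06    0.98   -0.07   -0.07   -0.05   -0.01   -0.05]
  [ -0.02   -0.04   -0.07    0.91   -0.05   -0.05   -0.06   -0.07]
  [ -0.09   -0.05   -0.07   -0.10    0.96   -0.09   -0.09   -0.06]
  [ -0.09   -0.05   -0.04   -0.03   -0.10    0.96   -0.02   -0.01]
  [ -0.09   -0.03   -0.01   -0.04   -0.02   -0.01    0.98   -0.03]
  [ -0.05   -0.10   -0.02   -0.08   -0.07   -0.09   -0.02    0.99]
Leontief inverse L = M⁻¹:
  [  1.1784    0.1710    0.0878    0.1790    0.1141    0.1443    0.0564    0.0901]
  [  0.1698    1.1684    0.1072    0.1579    0.1419    0.1328    0.0670    0.0607]
  [  0.1636    0.1179    1.0589    0.1356    0.1204    0.1040    0.0409    0.0833]
  [  0.0809    0.0925    0.1053    1.1511    0.0992    0.0988    0.0892    0.1024]
  [  0.1729    0.1203    0.1157    0.1794    1.1045    0.1530    0.1260    0.1020]
  [  0.1505    0.1002    0.0746    0.0884    0.1435    1.0878    0.0485    0.0408]
  [  0.1270    0.0647    0.0314    0.0786    0.0479    0.0410    1.0364    0.0496]
  [  0.1150    0.1554    0.0608    0.1431    0.1227    0.1413    0.0519    1.0427]
Total output x = L · d:
  x_0 = 1.1784·21 + 0.1710·65 + 0.0878·72 + 0.1790·92 + 0.1141·15 + 0.1443·89 + 0.0564·62 + 0.0901·83 = 84.1864
  x_1 = 0.1698·21 + 1.1684·65 + 0.1072·72 + 0.1579·92 + 0.1419·15 + 0.1328·89 + 0.0670·62 + 0.0607·83 = 124.9020
  x_2 = 0.1636·21 + 0.1179·65 + 1.0589·72 + 0.1356·92 + 0.1204·15 + 0.1040·89 + 0.0409·62 + 0.0833·83 = 120.3264
  x_3 = 0.0809·21 + 0.0925·65 + 0.1053·72 + 1.1511·92 + 0.0992·15 + 0.0988·89 + 0.0892·62 + 0.1024·83 = 145.5044
  x_4 = 0.1729·21 + 0.1203·65 + 0.1157·72 + 0.1794·92 + 1.1045·15 + 0.1530·89 + 0.1260·62 + 0.1020·83 = 82.7462
  x_5 = 0.1505·21 + 0.1002·65 + 0.0746·72 + 0.0884·92 + 0.1435·15 + 1.0878·89 + 0.0485·62 + 0.0408·83 = 128.5406
  x_6 = 0.1270·21 + 0.0647·65 + 0.0314·72 + 0.0786·92 + 0.0479·15 + 0.0410·89 + 1.0364·62 + 0.0496·83 = 89.0965
  x_7 = 0.1150·21 + 0.1554·65 + 0.0608·72 + 0.1431·92 + 0.1227·15 + 0.1413·89 + 0.0519·62 + 1.0427·83 = 134.2315
Output multipliers (column sums of L):
  Mining: 2.1582
  Healthcare: 1.9904
  Finance: 1.6418
  Manufacturing: 2.1130
  Services: 1.8941
  Agriculture: 1.9029
  Transport: 1.5164
  Electronics: 1.5716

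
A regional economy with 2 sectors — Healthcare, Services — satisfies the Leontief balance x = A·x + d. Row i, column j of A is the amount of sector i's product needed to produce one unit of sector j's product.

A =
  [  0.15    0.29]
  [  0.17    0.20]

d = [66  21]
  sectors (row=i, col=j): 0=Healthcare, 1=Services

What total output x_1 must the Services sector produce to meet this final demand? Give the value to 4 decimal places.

Form M = I − A:
  [  0.85   -0.29]
  [ -0.17    0.80]
Leontief inverse L = M⁻¹:
  [  1.2684    0.4598]
  [  0.2695    1.3477]
Total output x = L · d:
  x_0 = 1.2684·66 + 0.4598·21 = 93.3724
  x_1 = 0.2695·66 + 1.3477·21 = 46.0916

46.0916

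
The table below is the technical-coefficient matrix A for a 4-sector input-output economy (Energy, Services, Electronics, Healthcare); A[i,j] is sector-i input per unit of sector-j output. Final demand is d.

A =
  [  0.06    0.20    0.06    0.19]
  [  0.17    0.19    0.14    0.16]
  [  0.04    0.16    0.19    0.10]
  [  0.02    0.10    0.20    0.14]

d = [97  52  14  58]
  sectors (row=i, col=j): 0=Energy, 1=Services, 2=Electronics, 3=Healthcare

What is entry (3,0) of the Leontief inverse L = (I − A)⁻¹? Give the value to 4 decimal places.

Form M = I − A:
  [  0.94   -0.20   -0.06   -0.19]
  [ -0.17    0.81   -0.14   -0.16]
  [ -0.04   -0.16    0.81   -0.10]
  [ -0.02   -0.10   -0.20    0.86]
Leontief inverse L = M⁻¹:
  [  1.1489    0.3737    0.2363    0.3508]
  [  0.2797    1.4195    0.3568    0.3674]
  [  0.1228    0.3298    1.3616    0.2468]
  [  0.0878    0.2504    0.3636    1.2711]
Total output x = L · d:
  x_0 = 1.1489·97 + 0.3737·52 + 0.2363·14 + 0.3508·58 = 154.5345
  x_1 = 0.2797·97 + 1.4195·52 + 0.3568·14 + 0.3674·58 = 127.2454
  x_2 = 0.1228·97 + 0.3298·52 + 1.3616·14 + 0.2468·58 = 62.4394
  x_3 = 0.0878·97 + 0.2504·52 + 0.3636·14 + 1.2711·58 = 100.3524

L[3,0] = 0.0878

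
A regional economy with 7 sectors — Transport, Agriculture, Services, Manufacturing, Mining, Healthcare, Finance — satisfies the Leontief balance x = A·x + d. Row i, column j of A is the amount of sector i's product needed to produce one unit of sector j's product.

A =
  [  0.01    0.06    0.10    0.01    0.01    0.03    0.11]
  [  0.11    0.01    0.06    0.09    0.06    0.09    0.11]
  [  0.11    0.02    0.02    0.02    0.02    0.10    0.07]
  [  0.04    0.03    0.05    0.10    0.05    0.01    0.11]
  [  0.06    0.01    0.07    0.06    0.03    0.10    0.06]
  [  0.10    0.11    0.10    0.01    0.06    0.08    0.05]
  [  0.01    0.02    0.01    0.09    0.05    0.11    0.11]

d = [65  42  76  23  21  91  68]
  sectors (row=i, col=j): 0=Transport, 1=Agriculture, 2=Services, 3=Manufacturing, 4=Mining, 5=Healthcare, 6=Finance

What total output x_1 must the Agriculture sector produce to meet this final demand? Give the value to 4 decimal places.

Form M = I − A:
  [  0.99   -0.06   -0.10   -0.01   -0.01   -0.03   -0.11]
  [ -0.11    0.99   -0.06   -0.09   -0.06   -0.09   -0.11]
  [ -0.11   -0.02    0.98   -0.02   -0.02   -0.10   -0.07]
  [ -0.04   -0.03   -0.05    0.90   -0.05   -0.01   -0.11]
  [ -0.06   -0.01   -0.07   -0.06    0.97   -0.10   -0.06]
  [ -0.10   -0.11   -0.10   -0.01   -0.06    0.92   -0.05]
  [ -0.01   -0.02   -0.01   -0.09   -0.05   -0.11    0.89]
Leontief inverse L = M⁻¹:
  [  1.0462    0.0796    0.1258    0.0416    0.0336    0.0789    0.1609]
  [  0.1576    1.0480    0.1117    0.1361    0.0951    0.1543    0.1897]
  [  0.1439    0.0506    1.0598    0.0472    0.0443    0.1450    0.1244]
  [  0.0731    0.0513    0.0820    1.1418    0.0769    0.0576    0.1714]
  [  0.1006    0.0407    0.1093    0.0914    1.0567    0.1490    0.1170]
  [  0.1583    0.1454    0.1529    0.0514    0.0940    1.1489    0.1268]
  [  0.0495    0.0505    0.0492    0.1310    0.0818    0.1622    1.1706]
Total output x = L · d:
  x_0 = 1.0462·65 + 0.0796·42 + 0.1258·76 + 0.0416·23 + 0.0336·21 + 0.0789·91 + 0.1609·68 = 100.6966
  x_1 = 0.1576·65 + 1.0480·42 + 0.1117·76 + 0.1361·23 + 0.0951·21 + 0.1543·91 + 0.1897·68 = 94.8091
  x_2 = 0.1439·65 + 0.0506·42 + 1.0598·76 + 0.0472·23 + 0.0443·21 + 0.1450·91 + 0.1244·68 = 115.6982
  x_3 = 0.0731·65 + 0.0513·42 + 0.0820·76 + 1.1418·23 + 0.0769·21 + 0.0576·91 + 0.1714·68 = 57.9074
  x_4 = 0.1006·65 + 0.0407·42 + 0.1093·76 + 0.0914·23 + 1.0567·21 + 0.1490·91 + 0.1170·68 = 62.3584
  x_5 = 0.1583·65 + 0.1454·42 + 0.1529·76 + 0.0514·23 + 0.0940·21 + 1.1489·91 + 0.1268·68 = 144.3449
  x_6 = 0.0495·65 + 0.0505·42 + 0.0492·76 + 0.1310·23 + 0.0818·21 + 0.1622·91 + 1.1706·68 = 108.1659

94.8091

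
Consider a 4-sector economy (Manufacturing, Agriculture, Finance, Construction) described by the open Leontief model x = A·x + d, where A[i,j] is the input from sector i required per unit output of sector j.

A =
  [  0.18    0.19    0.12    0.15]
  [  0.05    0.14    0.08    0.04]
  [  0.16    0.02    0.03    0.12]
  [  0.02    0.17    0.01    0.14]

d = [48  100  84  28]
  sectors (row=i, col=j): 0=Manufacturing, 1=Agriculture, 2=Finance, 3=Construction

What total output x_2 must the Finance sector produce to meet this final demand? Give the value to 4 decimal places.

116.9548

Form M = I − A:
  [  0.82   -0.19   -0.12   -0.15]
  [ -0.05    0.86   -0.08   -0.04]
  [ -0.16   -0.02    0.97   -0.12]
  [ -0.02   -0.17   -0.01    0.86]
Leontief inverse L = M⁻¹:
  [  1.2838    0.3407    0.1897    0.2662]
  [  0.0975    1.2045    0.1123    0.0887]
  [  0.2202    0.1116    1.0694    0.1928]
  [  0.0517    0.2473    0.0390    1.1888]
Total output x = L · d:
  x_0 = 1.2838·48 + 0.3407·100 + 0.1897·84 + 0.2662·28 = 119.0736
  x_1 = 0.0975·48 + 1.2045·100 + 0.1123·84 + 0.0887·28 = 137.0479
  x_2 = 0.2202·48 + 0.1116·100 + 1.0694·84 + 0.1928·28 = 116.9548
  x_3 = 0.0517·48 + 0.2473·100 + 0.0390·84 + 1.1888·28 = 63.7781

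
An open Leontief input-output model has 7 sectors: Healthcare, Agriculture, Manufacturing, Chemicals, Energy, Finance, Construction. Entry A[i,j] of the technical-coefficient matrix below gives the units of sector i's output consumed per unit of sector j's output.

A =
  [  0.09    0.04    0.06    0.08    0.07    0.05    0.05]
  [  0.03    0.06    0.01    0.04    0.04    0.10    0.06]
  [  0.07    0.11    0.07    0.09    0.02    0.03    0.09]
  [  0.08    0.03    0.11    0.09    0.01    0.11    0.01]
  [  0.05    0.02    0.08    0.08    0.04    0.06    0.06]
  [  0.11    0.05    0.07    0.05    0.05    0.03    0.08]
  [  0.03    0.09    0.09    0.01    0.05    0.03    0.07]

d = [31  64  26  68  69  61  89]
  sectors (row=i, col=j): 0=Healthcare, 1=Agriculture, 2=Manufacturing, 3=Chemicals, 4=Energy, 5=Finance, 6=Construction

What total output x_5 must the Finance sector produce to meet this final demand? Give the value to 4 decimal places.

103.0766

Form M = I − A:
  [  0.91   -0.04   -0.06   -0.08   -0.07   -0.05   -0.05]
  [ -0.03    0.94   -0.01   -0.04   -0.04   -0.10   -0.06]
  [ -0.07   -0.11    0.93   -0.09   -0.02   -0.03   -0.09]
  [ -0.08   -0.03   -0.11    0.91   -0.01   -0.11   -0.01]
  [ -0.05   -0.02   -0.08   -0.08    0.96   -0.06   -0.06]
  [ -0.11   -0.05   -0.07   -0.05   -0.05    0.97   -0.08]
  [ -0.03   -0.09   -0.09   -0.01   -0.05   -0.03    0.93]
Leontief inverse L = M⁻¹:
  [  1.1420    0.0824    0.1148    0.1304    0.1003    0.0948    0.0938]
  [  0.0690    1.0925    0.0496    0.0730    0.0642    0.1329    0.0954]
  [  0.1212    0.1598    1.1251    0.1395    0.0518    0.0808    0.1375]
  [  0.1384    0.0762    0.1654    1.1433    0.0396    0.1540    0.0565]
  [  0.0967    0.0608    0.1304    0.1243    1.0656    0.0984    0.1003]
  [  0.1595    0.0951    0.1228    0.0978    0.0816    1.0728    0.1252]
  [  0.0671    0.1310    0.1301    0.0469    0.0748    0.0653    1.1109]
Total output x = L · d:
  x_0 = 1.1420·31 + 0.0824·64 + 0.1148·26 + 0.1304·68 + 0.1003·69 + 0.0948·61 + 0.0938·89 = 73.5816
  x_1 = 0.0690·31 + 1.0925·64 + 0.0496·26 + 0.0730·68 + 0.0642·69 + 0.1329·61 + 0.0954·89 = 99.3346
  x_2 = 0.1212·31 + 0.1598·64 + 1.1251·26 + 0.1395·68 + 0.0518·69 + 0.0808·61 + 0.1375·89 = 73.4627
  x_3 = 0.1384·31 + 0.0762·64 + 0.1654·26 + 1.1433·68 + 0.0396·69 + 0.1540·61 + 0.0565·89 = 108.3607
  x_4 = 0.0967·31 + 0.0608·64 + 0.1304·26 + 0.1243·68 + 1.0656·69 + 0.0984·61 + 0.1003·89 = 107.1866
  x_5 = 0.1595·31 + 0.0951·64 + 0.1228·26 + 0.0978·68 + 0.0816·69 + 1.0728·61 + 0.1252·89 = 103.0766
  x_6 = 0.0671·31 + 0.1310·64 + 0.1301·26 + 0.0469·68 + 0.0748·69 + 0.0653·61 + 1.1109·89 = 125.0478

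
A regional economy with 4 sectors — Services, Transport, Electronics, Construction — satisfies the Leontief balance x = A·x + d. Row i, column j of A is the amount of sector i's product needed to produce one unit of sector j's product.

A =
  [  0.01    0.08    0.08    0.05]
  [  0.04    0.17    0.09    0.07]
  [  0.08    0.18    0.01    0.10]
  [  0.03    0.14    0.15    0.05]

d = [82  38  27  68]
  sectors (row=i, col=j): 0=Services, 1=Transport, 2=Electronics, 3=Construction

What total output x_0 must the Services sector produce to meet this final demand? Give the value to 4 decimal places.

Form M = I − A:
  [  0.99   -0.08   -0.08   -0.05]
  [ -0.04    0.83   -0.09   -0.07]
  [ -0.08   -0.18    0.99   -0.10]
  [ -0.03   -0.14   -0.15    0.95]
Leontief inverse L = M⁻¹:
  [  1.0264    0.1347    0.1066    0.0752]
  [  0.0653    1.2594    0.1365    0.1106]
  [  0.1007    0.2632    1.0629    0.1366]
  [  0.0579    0.2314    0.1913    1.0929]
Total output x = L · d:
  x_0 = 1.0264·82 + 0.1347·38 + 0.1066·27 + 0.0752·68 = 97.2765
  x_1 = 0.0653·82 + 1.2594·38 + 0.1365·27 + 0.1106·68 = 64.4150
  x_2 = 0.1007·82 + 0.2632·38 + 1.0629·27 + 0.1366·68 = 56.2416
  x_3 = 0.0579·82 + 0.2314·38 + 0.1913·27 + 1.0929·68 = 93.0238

97.2765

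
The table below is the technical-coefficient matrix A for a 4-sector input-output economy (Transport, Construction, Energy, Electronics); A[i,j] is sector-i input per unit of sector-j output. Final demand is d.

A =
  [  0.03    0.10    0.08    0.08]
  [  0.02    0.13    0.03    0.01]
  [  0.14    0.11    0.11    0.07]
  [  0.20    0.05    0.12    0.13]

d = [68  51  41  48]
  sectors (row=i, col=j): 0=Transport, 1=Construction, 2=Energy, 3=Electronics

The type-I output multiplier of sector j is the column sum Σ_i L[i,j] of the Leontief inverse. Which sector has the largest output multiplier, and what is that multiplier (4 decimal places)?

Construction (1.6046)

Form M = I − A:
  [  0.97   -0.10   -0.08   -0.08]
  [ -0.02    0.87   -0.03   -0.01]
  [ -0.14   -0.11    0.89   -0.07]
  [ -0.20   -0.05   -0.12    0.87]
Leontief inverse L = M⁻¹:
  [  1.0733    0.1444    0.1161    0.1097]
  [  0.0346    1.1602    0.0449    0.0201]
  [  0.1948    0.1759    1.1623    0.1135]
  [  0.2756    0.1241    0.1896    1.1914]
Total output x = L · d:
  x_0 = 1.0733·68 + 0.1444·51 + 0.1161·41 + 0.1097·48 = 90.3721
  x_1 = 0.0346·68 + 1.1602·51 + 0.0449·41 + 0.0201·48 = 64.3302
  x_2 = 0.1948·68 + 0.1759·51 + 1.1623·41 + 0.1135·48 = 75.3154
  x_3 = 0.2756·68 + 0.1241·51 + 0.1896·41 + 1.1914·48 = 90.0331
Output multipliers (column sums of L):
  Transport: 1.5782
  Construction: 1.6046
  Energy: 1.5130
  Electronics: 1.4347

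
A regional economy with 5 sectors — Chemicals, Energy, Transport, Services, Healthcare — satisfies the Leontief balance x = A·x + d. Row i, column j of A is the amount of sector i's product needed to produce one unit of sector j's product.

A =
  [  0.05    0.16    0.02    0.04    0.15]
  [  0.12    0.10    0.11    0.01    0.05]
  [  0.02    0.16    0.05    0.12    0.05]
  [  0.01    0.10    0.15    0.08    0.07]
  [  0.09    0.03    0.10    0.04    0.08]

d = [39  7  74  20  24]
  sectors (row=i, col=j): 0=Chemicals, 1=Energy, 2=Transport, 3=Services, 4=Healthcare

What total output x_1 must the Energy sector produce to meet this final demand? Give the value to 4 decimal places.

Form M = I − A:
  [  0.95   -0.16   -0.02   -0.04   -0.15]
  [ -0.12    0.90   -0.11   -0.01   -0.05]
  [ -0.02   -0.16    0.95   -0.12   -0.05]
  [ -0.01   -0.10   -0.15    0.92   -0.07]
  [ -0.09   -0.03   -0.10   -0.04    0.92]
Leontief inverse L = M⁻¹:
  [  1.1026    0.2250    0.0815    0.0698    0.2017]
  [  0.1621    1.1763    0.1575    0.0448    0.1023]
  [  0.0632    0.2298    1.1150    0.1548    0.0952]
  [  0.0492    0.1748    0.2107    1.1235    0.1145]
  [  0.1222    0.0930    0.1435    0.0740    1.1253]
Total output x = L · d:
  x_0 = 1.1026·39 + 0.2250·7 + 0.0815·74 + 0.0698·20 + 0.2017·24 = 56.8470
  x_1 = 0.1621·39 + 1.1763·7 + 0.1575·74 + 0.0448·20 + 0.1023·24 = 29.5592
  x_2 = 0.0632·39 + 0.2298·7 + 1.1150·74 + 0.1548·20 + 0.0952·24 = 91.9648
  x_3 = 0.0492·39 + 0.1748·7 + 0.2107·74 + 1.1235·20 + 0.1145·24 = 43.9516
  x_4 = 0.1222·39 + 0.0930·7 + 0.1435·74 + 0.0740·20 + 1.1253·24 = 44.5191

29.5592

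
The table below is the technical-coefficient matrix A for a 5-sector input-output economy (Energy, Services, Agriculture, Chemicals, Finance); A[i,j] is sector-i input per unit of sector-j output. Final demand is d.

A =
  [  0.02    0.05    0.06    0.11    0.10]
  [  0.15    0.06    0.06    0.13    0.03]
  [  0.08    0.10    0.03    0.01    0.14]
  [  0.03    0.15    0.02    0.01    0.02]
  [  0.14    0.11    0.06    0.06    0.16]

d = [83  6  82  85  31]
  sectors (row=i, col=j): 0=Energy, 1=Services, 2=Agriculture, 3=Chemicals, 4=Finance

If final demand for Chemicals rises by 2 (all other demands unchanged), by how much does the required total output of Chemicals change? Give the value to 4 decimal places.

Form M = I − A:
  [  0.98   -0.05   -0.06   -0.11   -0.10]
  [ -0.15    0.94   -0.06   -0.13   -0.03]
  [ -0.08   -0.10    0.97   -0.01   -0.14]
  [ -0.03   -0.15   -0.02    0.99   -0.02]
  [ -0.14   -0.11   -0.06   -0.06    0.84]
Leontief inverse L = M⁻¹:
  [  1.0692    0.1060    0.0848    0.1426    0.1486]
  [  0.1962    1.1215    0.0902    0.1750    0.0826]
  [  0.1407    0.1534    1.0627    0.0587    0.2008]
  [  0.0694    0.1800    0.0398    1.0447    0.0462]
  [  0.2189    0.1883    0.1047    0.1255    1.2437]
Total output x = L · d:
  x_0 = 1.0692·83 + 0.1060·6 + 0.0848·82 + 0.1426·85 + 0.1486·31 = 113.0577
  x_1 = 0.1962·83 + 1.1215·6 + 0.0902·82 + 0.1750·85 + 0.0826·31 = 47.8430
  x_2 = 0.1407·83 + 0.1534·6 + 1.0627·82 + 0.0587·85 + 0.2008·31 = 110.9556
  x_3 = 0.0694·83 + 0.1800·6 + 0.0398·82 + 1.0447·85 + 0.0462·31 = 100.3327
  x_4 = 0.2189·83 + 0.1883·6 + 0.1047·82 + 0.1255·85 + 1.2437·31 = 77.1049
Δx_3 = L[3,3] · Δd_3 = 1.0447 · 2 = 2.0893

2.0893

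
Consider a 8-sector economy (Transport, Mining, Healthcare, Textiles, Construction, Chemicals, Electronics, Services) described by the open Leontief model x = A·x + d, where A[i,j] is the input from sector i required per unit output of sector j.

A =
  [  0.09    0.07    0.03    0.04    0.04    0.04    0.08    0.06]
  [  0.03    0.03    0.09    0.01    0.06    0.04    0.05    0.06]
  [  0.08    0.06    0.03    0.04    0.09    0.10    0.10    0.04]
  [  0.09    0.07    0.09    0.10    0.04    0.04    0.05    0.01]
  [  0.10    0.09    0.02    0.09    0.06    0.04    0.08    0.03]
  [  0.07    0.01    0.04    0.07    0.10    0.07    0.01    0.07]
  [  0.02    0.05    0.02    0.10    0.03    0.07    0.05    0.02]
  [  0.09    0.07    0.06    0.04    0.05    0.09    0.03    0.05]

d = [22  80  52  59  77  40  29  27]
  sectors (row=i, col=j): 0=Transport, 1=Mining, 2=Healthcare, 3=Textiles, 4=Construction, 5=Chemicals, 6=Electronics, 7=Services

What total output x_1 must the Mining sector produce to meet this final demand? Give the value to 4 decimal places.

Form M = I − A:
  [  0.91   -0.07   -0.03   -0.04   -0.04   -0.04   -0.08   -0.06]
  [ -0.03    0.97   -0.09   -0.01   -0.06   -0.04   -0.05   -0.06]
  [ -0.08   -0.06    0.97   -0.04   -0.09   -0.10   -0.10   -0.04]
  [ -0.09   -0.07   -0.09    0.90   -0.04   -0.04   -0.05   -0.01]
  [ -0.10   -0.09   -0.02   -0.09    0.94   -0.04   -0.08   -0.03]
  [ -0.07   -0.01   -0.04   -0.07   -0.10    0.93   -0.01   -0.07]
  [ -0.02   -0.05   -0.02   -0.10   -0.03   -0.07    0.95   -0.02]
  [ -0.09   -0.07   -0.06   -0.04   -0.05   -0.09   -0.03    0.95]
Leontief inverse L = M⁻¹:
  [  1.1457    0.1154    0.0682    0.0887    0.0848    0.0877    0.1255    0.0952]
  [  0.0794    1.0692    0.1194    0.0515    0.1019    0.0843    0.0905    0.0894]
  [  0.1480    0.1136    1.0734    0.1031    0.1467    0.1569    0.1535    0.0822]
  [  0.1542    0.1211    0.1340    1.1553    0.0919    0.0923    0.1045    0.0471]
  [  0.1637    0.1422    0.0655    0.1476    1.1099    0.0909    0.1325    0.0682]
  [  0.1349    0.0593    0.0779    0.1229    0.1486    1.1181    0.0568    0.1051]
  [  0.0660    0.0852    0.0544    0.1440    0.0681    0.1076    1.0843    0.0463]
  [  0.1537    0.1178    0.1012    0.0913    0.1033    0.1424    0.0792    1.0904]
Total output x = L · d:
  x_0 = 1.1457·22 + 0.1154·80 + 0.0682·52 + 0.0887·59 + 0.0848·77 + 0.0877·40 + 0.1255·29 + 0.0952·27 = 59.4714
  x_1 = 0.0794·22 + 1.0692·80 + 0.1194·52 + 0.0515·59 + 0.1019·77 + 0.0843·40 + 0.0905·29 + 0.0894·27 = 112.7849
  x_2 = 0.1480·22 + 0.1136·80 + 1.0734·52 + 0.1031·59 + 0.1467·77 + 0.1569·40 + 0.1535·29 + 0.0822·27 = 98.4817
  x_3 = 0.1542·22 + 0.1211·80 + 0.1340·52 + 1.1553·59 + 0.0919·77 + 0.0923·40 + 0.1045·29 + 0.0471·27 = 103.2799
  x_4 = 0.1637·22 + 0.1422·80 + 0.0655·52 + 0.1476·59 + 1.1099·77 + 0.0909·40 + 0.1325·29 + 0.0682·27 = 121.8730
  x_5 = 0.1349·22 + 0.0593·80 + 0.0779·52 + 0.1229·59 + 0.1486·77 + 1.1181·40 + 0.0568·29 + 0.1051·27 = 79.6609
  x_6 = 0.0660·22 + 0.0852·80 + 0.0544·52 + 0.1440·59 + 0.0681·77 + 0.1076·40 + 1.0843·29 + 0.0463·27 = 61.8271
  x_7 = 0.1537·22 + 0.1178·80 + 0.1012·52 + 0.0913·59 + 0.1033·77 + 0.1424·40 + 0.0792·29 + 1.0904·27 = 68.8478

112.7849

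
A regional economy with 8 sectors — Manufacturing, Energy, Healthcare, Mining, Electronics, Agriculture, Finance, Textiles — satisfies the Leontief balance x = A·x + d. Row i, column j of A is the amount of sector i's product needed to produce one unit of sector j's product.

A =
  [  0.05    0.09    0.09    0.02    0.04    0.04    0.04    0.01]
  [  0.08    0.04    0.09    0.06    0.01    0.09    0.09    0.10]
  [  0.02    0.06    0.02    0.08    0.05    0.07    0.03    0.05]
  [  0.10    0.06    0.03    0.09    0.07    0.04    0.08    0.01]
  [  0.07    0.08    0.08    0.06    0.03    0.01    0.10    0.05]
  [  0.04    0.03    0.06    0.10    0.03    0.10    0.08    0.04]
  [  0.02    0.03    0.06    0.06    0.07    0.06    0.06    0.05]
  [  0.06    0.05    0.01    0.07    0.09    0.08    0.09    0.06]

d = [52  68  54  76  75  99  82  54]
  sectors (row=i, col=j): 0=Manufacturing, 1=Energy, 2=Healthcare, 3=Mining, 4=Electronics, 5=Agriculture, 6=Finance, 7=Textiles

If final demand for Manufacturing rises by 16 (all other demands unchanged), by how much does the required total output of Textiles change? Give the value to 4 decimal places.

Form M = I − A:
  [  0.95   -0.09   -0.09   -0.02   -0.04   -0.04   -0.04   -0.01]
  [ -0.08    0.96   -0.09   -0.06   -0.01   -0.09   -0.09   -0.10]
  [ -0.02   -0.06    0.98   -0.08   -0.05   -0.07   -0.03   -0.05]
  [ -0.10   -0.06   -0.03    0.91   -0.07   -0.04   -0.08   -0.01]
  [ -0.07   -0.08   -0.08   -0.06    0.97   -0.01   -0.10   -0.05]
  [ -0.04   -0.03   -0.06   -0.10   -0.03    0.90   -0.08   -0.04]
  [ -0.02   -0.03   -0.06   -0.06   -0.07   -0.06    0.94   -0.05]
  [ -0.06   -0.05   -0.01   -0.07   -0.09   -0.08   -0.09    0.94]
Leontief inverse L = M⁻¹:
  [  1.0866    0.1278    0.1304    0.0670    0.0708    0.0848    0.0874    0.0448]
  [  0.1327    1.0939    0.1427    0.1307    0.0634    0.1565    0.1600    0.1453]
  [  0.0624    0.0978    1.0590    0.1310    0.0849    0.1146    0.0837    0.0826]
  [  0.1497    0.1099    0.0827    1.1469    0.1117    0.0899    0.1412    0.0472]
  [  0.1168    0.1276    0.1283    0.1177    1.0741    0.0639    0.1597    0.0912]
  [  0.0879    0.0759    0.1064    0.1635    0.0748    1.1553    0.1420    0.0771]
  [  0.0612    0.0706    0.1000    0.1135    0.1081    0.1056    1.1146    0.0842]
  [  0.1127    0.1010    0.0642    0.1341    0.1367    0.1362    0.1596    1.1022]
Total output x = L · d:
  x_0 = 1.0866·52 + 0.1278·68 + 0.1304·54 + 0.0670·76 + 0.0708·75 + 0.0848·99 + 0.0874·82 + 0.0448·54 = 100.6117
  x_1 = 0.1327·52 + 1.0939·68 + 0.1427·54 + 0.1307·76 + 0.0634·75 + 0.1565·99 + 0.1600·82 + 0.1453·54 = 140.1435
  x_2 = 0.0624·52 + 0.0978·68 + 1.0590·54 + 0.1310·76 + 0.0849·75 + 0.1146·99 + 0.0837·82 + 0.0826·54 = 106.0706
  x_3 = 0.1497·52 + 0.1099·68 + 0.0827·54 + 1.1469·76 + 0.1117·75 + 0.0899·99 + 0.1412·82 + 0.0472·54 = 138.2796
  x_4 = 0.1168·52 + 0.1276·68 + 0.1283·54 + 0.1177·76 + 1.0741·75 + 0.0639·99 + 0.1597·82 + 0.0912·54 = 135.5270
  x_5 = 0.0879·52 + 0.0759·68 + 0.1064·54 + 0.1635·76 + 0.0748·75 + 1.1553·99 + 0.1420·82 + 0.0771·54 = 163.6854
  x_6 = 0.0612·52 + 0.0706·68 + 0.1000·54 + 0.1135·76 + 0.1081·75 + 0.1056·99 + 1.1146·82 + 0.0842·54 = 136.5126
  x_7 = 0.1127·52 + 0.1010·68 + 0.0642·54 + 0.1341·76 + 0.1367·75 + 0.1362·99 + 0.1596·82 + 1.1022·54 = 122.7261
Δx_7 = L[7,0] · Δd_0 = 0.1127 · 16 = 1.8039

1.8039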